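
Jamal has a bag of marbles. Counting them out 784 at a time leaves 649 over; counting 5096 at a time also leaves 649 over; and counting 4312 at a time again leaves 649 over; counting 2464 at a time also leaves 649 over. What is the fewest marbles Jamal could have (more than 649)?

N − 649 must be a common multiple of 784, 5096, 4312, and 2464.
784 = 2^4 × 7^2
5096 = 2^3 × 7^2 × 13
4312 = 2^3 × 7^2 × 11
2464 = 2^5 × 7 × 11
LCM(784, 5096, 4312, 2464) = 2^5 × 7^2 × 11 × 13 = 224224.
Smallest N > 649 is LCM + 649 = 224224 + 649 = 224873.

224873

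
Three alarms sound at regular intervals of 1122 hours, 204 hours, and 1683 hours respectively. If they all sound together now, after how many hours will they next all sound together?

6732 hours

The first simultaneous occurrence is after LCM of the individual periods.
1122 = 2 × 3 × 11 × 17
204 = 2^2 × 3 × 17
1683 = 3^2 × 11 × 17
LCM(1122, 204, 1683) = 2^2 × 3^2 × 11 × 17 = 6732.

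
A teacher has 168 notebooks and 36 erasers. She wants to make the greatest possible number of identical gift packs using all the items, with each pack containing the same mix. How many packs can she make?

The pack count must divide each quantity, so the greatest is gcd(168, 36).
168 = 2^3 × 3 × 7
36 = 2^2 × 3^2
gcd(168, 36) = 2^2 × 3 = 12.

12 packs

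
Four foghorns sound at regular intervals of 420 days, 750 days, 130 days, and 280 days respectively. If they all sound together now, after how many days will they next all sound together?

They coincide at every common multiple of the periods; the first is the LCM.
420 = 2^2 × 3 × 5 × 7
750 = 2 × 3 × 5^3
130 = 2 × 5 × 13
280 = 2^3 × 5 × 7
LCM(420, 750, 130, 280) = 2^3 × 3 × 5^3 × 7 × 13 = 273000.

273000 days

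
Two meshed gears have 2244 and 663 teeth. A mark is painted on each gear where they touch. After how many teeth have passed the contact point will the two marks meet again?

They coincide at every common multiple of the periods; the first is the LCM.
2244 = 2^2 × 3 × 11 × 17
663 = 3 × 13 × 17
LCM(2244, 663) = 2^2 × 3 × 11 × 13 × 17 = 29172.

29172 teeth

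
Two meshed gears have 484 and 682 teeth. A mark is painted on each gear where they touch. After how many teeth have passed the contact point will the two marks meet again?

The first simultaneous occurrence is after LCM of the individual periods.
484 = 2^2 × 11^2
682 = 2 × 11 × 31
LCM(484, 682) = 2^2 × 11^2 × 31 = 15004.

15004 teeth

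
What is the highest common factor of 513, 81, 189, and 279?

513 = 3^3 × 19
81 = 3^4
189 = 3^3 × 7
279 = 3^2 × 31
gcd(513, 81, 189, 279) = 3^2 = 9.

9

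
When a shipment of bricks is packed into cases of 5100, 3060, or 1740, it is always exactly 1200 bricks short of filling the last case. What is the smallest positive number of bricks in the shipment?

Being 1200 short of a full case of size k means N ≡ −1200 (mod k), i.e. N + 1200 is a multiple of each size.
5100 = 2^2 × 3 × 5^2 × 17
3060 = 2^2 × 3^2 × 5 × 17
1740 = 2^2 × 3 × 5 × 29
LCM(5100, 3060, 1740) = 2^2 × 3^2 × 5^2 × 17 × 29 = 443700.
Smallest positive N is 443700 − 1200 = 442500.

442500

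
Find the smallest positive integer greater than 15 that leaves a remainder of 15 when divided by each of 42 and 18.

141

N − 15 must be a common multiple of 42 and 18.
42 = 2 × 3 × 7
18 = 2 × 3^2
LCM(42, 18) = 2 × 3^2 × 7 = 126.
Smallest N > 15 is LCM + 15 = 126 + 15 = 141.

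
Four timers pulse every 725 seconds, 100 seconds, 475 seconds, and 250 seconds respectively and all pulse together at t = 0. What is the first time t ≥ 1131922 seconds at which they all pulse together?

1377500 seconds

Joint pulses occur at multiples of LCM(725, 100, 475, 250).
725 = 5^2 × 29
100 = 2^2 × 5^2
475 = 5^2 × 19
250 = 2 × 5^3
LCM(725, 100, 475, 250) = 2^2 × 5^3 × 19 × 29 = 275500.
Smallest multiple of 275500 that is ≥ 1131922: ⌈1131922/275500⌉ × 275500 = 5 × 275500 = 1377500.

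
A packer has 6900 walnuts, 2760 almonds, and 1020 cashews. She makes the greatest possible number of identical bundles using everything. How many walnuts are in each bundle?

Number of bundles = gcd(6900, 2760, 1020).
6900 = 2^2 × 3 × 5^2 × 23
2760 = 2^3 × 3 × 5 × 23
1020 = 2^2 × 3 × 5 × 17
gcd(6900, 2760, 1020) = 2^2 × 3 × 5 = 60.
walnuts per bundle = 6900 / 60 = 115.

115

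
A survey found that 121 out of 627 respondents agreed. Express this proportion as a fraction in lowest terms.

121 = 11^2
627 = 3 × 11 × 19
gcd(121, 627) = 11.
Divide numerator and denominator by 11: 121/627 = 11/57.

11/57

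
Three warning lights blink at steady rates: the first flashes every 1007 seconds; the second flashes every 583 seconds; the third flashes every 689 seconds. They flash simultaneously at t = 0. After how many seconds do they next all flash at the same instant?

We need the least common multiple of the intervals.
1007 = 19 × 53
583 = 11 × 53
689 = 13 × 53
LCM(1007, 583, 689) = 11 × 13 × 19 × 53 = 144001.

144001 seconds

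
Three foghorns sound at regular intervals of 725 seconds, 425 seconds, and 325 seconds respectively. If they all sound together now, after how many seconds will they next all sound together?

160225 seconds

They coincide at every common multiple of the periods; the first is the LCM.
725 = 5^2 × 29
425 = 5^2 × 17
325 = 5^2 × 13
LCM(725, 425, 325) = 5^2 × 13 × 17 × 29 = 160225.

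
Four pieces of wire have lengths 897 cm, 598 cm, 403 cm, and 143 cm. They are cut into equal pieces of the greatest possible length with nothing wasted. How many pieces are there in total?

Piece length = gcd(897, 598, 403, 143).
897 = 3 × 13 × 23
598 = 2 × 13 × 23
403 = 13 × 31
143 = 11 × 13
gcd(897, 598, 403, 143) = 13.
Total pieces = 897/13 + 598/13 + 403/13 + 143/13 = 69 + 46 + 31 + 11 = 157.

157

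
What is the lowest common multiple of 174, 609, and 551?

174 = 2 × 3 × 29
609 = 3 × 7 × 29
551 = 19 × 29
LCM(174, 609, 551) = 2 × 3 × 7 × 19 × 29 = 23142.

23142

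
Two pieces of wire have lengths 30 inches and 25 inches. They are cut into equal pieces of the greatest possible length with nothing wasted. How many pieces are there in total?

11

Piece length = gcd(30, 25).
30 = 2 × 3 × 5
25 = 5^2
gcd(30, 25) = 5.
Total pieces = 30/5 + 25/5 = 6 + 5 = 11.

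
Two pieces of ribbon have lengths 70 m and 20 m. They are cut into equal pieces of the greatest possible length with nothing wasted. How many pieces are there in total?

Piece length = gcd(70, 20).
70 = 2 × 5 × 7
20 = 2^2 × 5
gcd(70, 20) = 2 × 5 = 10.
Total pieces = 70/10 + 20/10 = 7 + 2 = 9.

9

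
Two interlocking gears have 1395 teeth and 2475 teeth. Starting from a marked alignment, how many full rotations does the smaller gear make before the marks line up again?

They are all back at their starting positions together after one LCM of the periods.
1395 = 3^2 × 5 × 31
2475 = 3^2 × 5^2 × 11
LCM(1395, 2475) = 3^2 × 5^2 × 11 × 31 = 76725.
Rotations for period 1395: 76725 / 1395 = 55.

55 rotations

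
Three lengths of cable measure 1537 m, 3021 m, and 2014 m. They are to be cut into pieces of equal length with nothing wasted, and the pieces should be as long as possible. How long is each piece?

The greatest length dividing all of 1537, 3021, and 2014 is their gcd.
1537 = 29 × 53
3021 = 3 × 19 × 53
2014 = 2 × 19 × 53
gcd(1537, 3021, 2014) = 53.

53 m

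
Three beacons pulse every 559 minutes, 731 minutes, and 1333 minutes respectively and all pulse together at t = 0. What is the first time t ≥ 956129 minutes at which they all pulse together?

Joint pulses occur at multiples of LCM(559, 731, 1333).
559 = 13 × 43
731 = 17 × 43
1333 = 31 × 43
LCM(559, 731, 1333) = 13 × 17 × 31 × 43 = 294593.
Smallest multiple of 294593 that is ≥ 956129: ⌈956129/294593⌉ × 294593 = 4 × 294593 = 1178372.

1178372 minutes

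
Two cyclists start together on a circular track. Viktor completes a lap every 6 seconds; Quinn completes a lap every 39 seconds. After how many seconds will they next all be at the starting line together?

They coincide at every common multiple of the periods; the first is the LCM.
6 = 2 × 3
39 = 3 × 13
LCM(6, 39) = 2 × 3 × 13 = 78.

78 seconds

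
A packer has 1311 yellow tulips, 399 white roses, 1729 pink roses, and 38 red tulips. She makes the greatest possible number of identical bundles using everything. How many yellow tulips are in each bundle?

Number of bundles = gcd(1311, 399, 1729, 38).
1311 = 3 × 19 × 23
399 = 3 × 7 × 19
1729 = 7 × 13 × 19
38 = 2 × 19
gcd(1311, 399, 1729, 38) = 19.
yellow tulips per bundle = 1311 / 19 = 69.

69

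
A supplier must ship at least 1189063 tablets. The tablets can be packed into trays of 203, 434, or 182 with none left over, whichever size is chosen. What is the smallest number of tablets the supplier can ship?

The number of tablets must be a common multiple of 203, 434, and 182, so a multiple of their LCM.
203 = 7 × 29
434 = 2 × 7 × 31
182 = 2 × 7 × 13
LCM(203, 434, 182) = 2 × 7 × 13 × 29 × 31 = 163618.
Smallest multiple of 163618 that is ≥ 1189063: ⌈1189063/163618⌉ × 163618 = 8 × 163618 = 1308944.

1308944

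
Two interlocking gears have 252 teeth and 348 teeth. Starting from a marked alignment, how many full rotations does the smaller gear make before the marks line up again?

29 rotations

The first common completion time is the LCM of the periods.
252 = 2^2 × 3^2 × 7
348 = 2^2 × 3 × 29
LCM(252, 348) = 2^2 × 3^2 × 7 × 29 = 7308.
Rotations for period 252: 7308 / 252 = 29.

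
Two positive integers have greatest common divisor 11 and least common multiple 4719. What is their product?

For any two positive integers, gcd × lcm = product = 11 × 4719 = 51909.

51909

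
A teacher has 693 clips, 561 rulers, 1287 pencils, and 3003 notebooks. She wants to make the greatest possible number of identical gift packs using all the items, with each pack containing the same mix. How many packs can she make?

33 packs

The pack count must divide each quantity, so the greatest is gcd(693, 561, 1287, 3003).
693 = 3^2 × 7 × 11
561 = 3 × 11 × 17
1287 = 3^2 × 11 × 13
3003 = 3 × 7 × 11 × 13
gcd(693, 561, 1287, 3003) = 3 × 11 = 33.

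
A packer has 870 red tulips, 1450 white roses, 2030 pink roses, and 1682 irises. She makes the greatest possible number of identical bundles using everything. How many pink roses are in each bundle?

35

Number of bundles = gcd(870, 1450, 2030, 1682).
870 = 2 × 3 × 5 × 29
1450 = 2 × 5^2 × 29
2030 = 2 × 5 × 7 × 29
1682 = 2 × 29^2
gcd(870, 1450, 2030, 1682) = 2 × 29 = 58.
pink roses per bundle = 2030 / 58 = 35.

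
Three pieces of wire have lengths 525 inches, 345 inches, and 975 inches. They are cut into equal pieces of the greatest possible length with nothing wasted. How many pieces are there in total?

Piece length = gcd(525, 345, 975).
525 = 3 × 5^2 × 7
345 = 3 × 5 × 23
975 = 3 × 5^2 × 13
gcd(525, 345, 975) = 3 × 5 = 15.
Total pieces = 525/15 + 345/15 + 975/15 = 35 + 23 + 65 = 123.

123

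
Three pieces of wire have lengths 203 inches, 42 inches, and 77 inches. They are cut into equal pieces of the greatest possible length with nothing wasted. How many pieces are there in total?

46

Piece length = gcd(203, 42, 77).
203 = 7 × 29
42 = 2 × 3 × 7
77 = 7 × 11
gcd(203, 42, 77) = 7.
Total pieces = 203/7 + 42/7 + 77/7 = 29 + 6 + 11 = 46.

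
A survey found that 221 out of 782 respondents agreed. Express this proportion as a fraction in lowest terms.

13/46

221 = 13 × 17
782 = 2 × 17 × 23
gcd(221, 782) = 17.
Divide numerator and denominator by 17: 221/782 = 13/46.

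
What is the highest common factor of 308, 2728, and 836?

44

308 = 2^2 × 7 × 11
2728 = 2^3 × 11 × 31
836 = 2^2 × 11 × 19
gcd(308, 2728, 836) = 2^2 × 11 = 44.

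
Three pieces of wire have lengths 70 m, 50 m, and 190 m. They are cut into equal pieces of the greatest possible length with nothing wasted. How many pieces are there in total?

Piece length = gcd(70, 50, 190).
70 = 2 × 5 × 7
50 = 2 × 5^2
190 = 2 × 5 × 19
gcd(70, 50, 190) = 2 × 5 = 10.
Total pieces = 70/10 + 50/10 + 190/10 = 7 + 5 + 19 = 31.

31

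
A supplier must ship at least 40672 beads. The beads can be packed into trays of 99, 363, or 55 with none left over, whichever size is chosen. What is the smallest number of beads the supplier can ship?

43560

The number of beads must be a common multiple of 99, 363, and 55, so a multiple of their LCM.
99 = 3^2 × 11
363 = 3 × 11^2
55 = 5 × 11
LCM(99, 363, 55) = 3^2 × 5 × 11^2 = 5445.
Smallest multiple of 5445 that is ≥ 40672: ⌈40672/5445⌉ × 5445 = 8 × 5445 = 43560.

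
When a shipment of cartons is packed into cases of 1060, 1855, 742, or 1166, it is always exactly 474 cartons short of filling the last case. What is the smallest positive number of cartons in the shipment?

Being 474 short of a full case of size k means N ≡ −474 (mod k), i.e. N + 474 is a multiple of each size.
1060 = 2^2 × 5 × 53
1855 = 5 × 7 × 53
742 = 2 × 7 × 53
1166 = 2 × 11 × 53
LCM(1060, 1855, 742, 1166) = 2^2 × 5 × 7 × 11 × 53 = 81620.
Smallest positive N is 81620 − 474 = 81146.

81146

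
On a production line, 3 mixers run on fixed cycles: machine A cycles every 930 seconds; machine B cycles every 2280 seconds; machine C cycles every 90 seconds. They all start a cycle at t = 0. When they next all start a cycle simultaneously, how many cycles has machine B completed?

93 cycles

All finish a whole number of cycles simultaneously at t = LCM of the periods.
930 = 2 × 3 × 5 × 31
2280 = 2^3 × 3 × 5 × 19
90 = 2 × 3^2 × 5
LCM(930, 2280, 90) = 2^3 × 3^2 × 5 × 19 × 31 = 212040.
Cycles for period 2280: 212040 / 2280 = 93.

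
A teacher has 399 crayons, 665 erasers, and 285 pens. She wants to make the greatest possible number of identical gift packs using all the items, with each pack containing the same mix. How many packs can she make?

The pack count must divide each quantity, so the greatest is gcd(399, 665, 285).
399 = 3 × 7 × 19
665 = 5 × 7 × 19
285 = 3 × 5 × 19
gcd(399, 665, 285) = 19.

19 packs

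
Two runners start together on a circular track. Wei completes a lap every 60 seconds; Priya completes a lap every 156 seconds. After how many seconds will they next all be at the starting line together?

780 seconds

We need the least common multiple of the intervals.
60 = 2^2 × 3 × 5
156 = 2^2 × 3 × 13
LCM(60, 156) = 2^2 × 3 × 5 × 13 = 780.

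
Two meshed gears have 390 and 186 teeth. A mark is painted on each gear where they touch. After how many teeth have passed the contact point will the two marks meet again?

12090 teeth

They coincide at every common multiple of the periods; the first is the LCM.
390 = 2 × 3 × 5 × 13
186 = 2 × 3 × 31
LCM(390, 186) = 2 × 3 × 5 × 13 × 31 = 12090.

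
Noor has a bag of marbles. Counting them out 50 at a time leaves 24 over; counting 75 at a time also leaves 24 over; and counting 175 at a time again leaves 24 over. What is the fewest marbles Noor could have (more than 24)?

N − 24 must be a common multiple of 50, 75, and 175.
50 = 2 × 5^2
75 = 3 × 5^2
175 = 5^2 × 7
LCM(50, 75, 175) = 2 × 3 × 5^2 × 7 = 1050.
Smallest N > 24 is LCM + 24 = 1050 + 24 = 1074.

1074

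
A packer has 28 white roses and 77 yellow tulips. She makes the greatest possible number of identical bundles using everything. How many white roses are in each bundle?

4

Number of bundles = gcd(28, 77).
28 = 2^2 × 7
77 = 7 × 11
gcd(28, 77) = 7.
white roses per bundle = 28 / 7 = 4.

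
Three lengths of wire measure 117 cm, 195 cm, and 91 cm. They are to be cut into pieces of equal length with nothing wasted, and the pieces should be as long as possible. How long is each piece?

Each piece length must divide every original length, so the longest possible is gcd(117, 195, 91).
117 = 3^2 × 13
195 = 3 × 5 × 13
91 = 7 × 13
gcd(117, 195, 91) = 13.

13 cm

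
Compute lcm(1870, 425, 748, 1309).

1870 = 2 × 5 × 11 × 17
425 = 5^2 × 17
748 = 2^2 × 11 × 17
1309 = 7 × 11 × 17
LCM(1870, 425, 748, 1309) = 2^2 × 5^2 × 7 × 11 × 17 = 130900.

130900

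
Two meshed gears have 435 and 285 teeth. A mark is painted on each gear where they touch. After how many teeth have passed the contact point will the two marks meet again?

8265 teeth

They coincide at every common multiple of the periods; the first is the LCM.
435 = 3 × 5 × 29
285 = 3 × 5 × 19
LCM(435, 285) = 3 × 5 × 19 × 29 = 8265.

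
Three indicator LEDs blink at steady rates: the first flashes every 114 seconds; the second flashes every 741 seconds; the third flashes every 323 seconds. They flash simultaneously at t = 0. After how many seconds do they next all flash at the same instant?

They coincide at every common multiple of the periods; the first is the LCM.
114 = 2 × 3 × 19
741 = 3 × 13 × 19
323 = 17 × 19
LCM(114, 741, 323) = 2 × 3 × 13 × 17 × 19 = 25194.

25194 seconds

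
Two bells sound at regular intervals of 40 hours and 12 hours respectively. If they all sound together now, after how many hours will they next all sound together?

The first simultaneous occurrence is after LCM of the individual periods.
40 = 2^3 × 5
12 = 2^2 × 3
LCM(40, 12) = 2^3 × 3 × 5 = 120.

120 hours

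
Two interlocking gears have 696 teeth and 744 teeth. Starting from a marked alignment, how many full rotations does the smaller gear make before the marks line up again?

The first common completion time is the LCM of the periods.
696 = 2^3 × 3 × 29
744 = 2^3 × 3 × 31
LCM(696, 744) = 2^3 × 3 × 29 × 31 = 21576.
Rotations for period 696: 21576 / 696 = 31.

31 rotations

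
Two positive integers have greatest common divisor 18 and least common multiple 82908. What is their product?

1492344

For any two positive integers, gcd × lcm = product = 18 × 82908 = 1492344.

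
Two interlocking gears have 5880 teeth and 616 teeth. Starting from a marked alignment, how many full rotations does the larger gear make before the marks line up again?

All finish a whole number of cycles simultaneously at t = LCM of the periods.
5880 = 2^3 × 3 × 5 × 7^2
616 = 2^3 × 7 × 11
LCM(5880, 616) = 2^3 × 3 × 5 × 7^2 × 11 = 64680.
Rotations for period 5880: 64680 / 5880 = 11.

11 rotations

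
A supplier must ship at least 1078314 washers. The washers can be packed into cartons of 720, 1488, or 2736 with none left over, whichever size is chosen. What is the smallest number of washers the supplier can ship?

1272240

The number of washers must be a common multiple of 720, 1488, and 2736, so a multiple of their LCM.
720 = 2^4 × 3^2 × 5
1488 = 2^4 × 3 × 31
2736 = 2^4 × 3^2 × 19
LCM(720, 1488, 2736) = 2^4 × 3^2 × 5 × 19 × 31 = 424080.
Smallest multiple of 424080 that is ≥ 1078314: ⌈1078314/424080⌉ × 424080 = 3 × 424080 = 1272240.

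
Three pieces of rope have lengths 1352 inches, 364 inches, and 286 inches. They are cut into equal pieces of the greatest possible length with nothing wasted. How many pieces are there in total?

77

Piece length = gcd(1352, 364, 286).
1352 = 2^3 × 13^2
364 = 2^2 × 7 × 13
286 = 2 × 11 × 13
gcd(1352, 364, 286) = 2 × 13 = 26.
Total pieces = 1352/26 + 364/26 + 286/26 = 52 + 14 + 11 = 77.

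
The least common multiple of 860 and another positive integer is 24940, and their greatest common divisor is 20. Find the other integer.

gcd × lcm = product of the two integers, so the other integer is (20 × 24940) / 860 = 580.

580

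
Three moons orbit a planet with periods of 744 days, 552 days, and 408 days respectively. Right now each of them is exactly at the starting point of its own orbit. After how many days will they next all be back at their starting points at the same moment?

290904 days

We need the least common multiple of the intervals.
744 = 2^3 × 3 × 31
552 = 2^3 × 3 × 23
408 = 2^3 × 3 × 17
LCM(744, 552, 408) = 2^3 × 3 × 17 × 23 × 31 = 290904.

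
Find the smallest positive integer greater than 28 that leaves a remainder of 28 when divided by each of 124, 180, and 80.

22348

N − 28 must be a common multiple of 124, 180, and 80.
124 = 2^2 × 31
180 = 2^2 × 3^2 × 5
80 = 2^4 × 5
LCM(124, 180, 80) = 2^4 × 3^2 × 5 × 31 = 22320.
Smallest N > 28 is LCM + 28 = 22320 + 28 = 22348.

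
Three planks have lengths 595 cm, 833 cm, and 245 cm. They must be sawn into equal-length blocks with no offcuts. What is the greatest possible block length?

7 cm

The block length must divide every plank, so the greatest is gcd(595, 833, 245).
595 = 5 × 7 × 17
833 = 7^2 × 17
245 = 5 × 7^2
gcd(595, 833, 245) = 7.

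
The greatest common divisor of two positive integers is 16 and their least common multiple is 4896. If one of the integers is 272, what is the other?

288

For two integers, gcd × lcm = product, so the other is (16 × 4896) / 272 = 78336 / 272 = 288.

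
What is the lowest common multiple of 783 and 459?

783 = 3^3 × 29
459 = 3^3 × 17
LCM(783, 459) = 3^3 × 17 × 29 = 13311.

13311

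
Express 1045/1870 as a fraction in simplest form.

19/34

1045 = 5 × 11 × 19
1870 = 2 × 5 × 11 × 17
gcd(1045, 1870) = 5 × 11 = 55.
Divide numerator and denominator by 55: 1045/1870 = 19/34.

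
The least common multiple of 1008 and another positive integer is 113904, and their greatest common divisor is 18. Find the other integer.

gcd × lcm = product of the two integers, so the other integer is (18 × 113904) / 1008 = 2034.

2034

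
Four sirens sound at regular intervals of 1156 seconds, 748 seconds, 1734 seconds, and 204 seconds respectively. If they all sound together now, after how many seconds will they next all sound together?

They coincide at every common multiple of the periods; the first is the LCM.
1156 = 2^2 × 17^2
748 = 2^2 × 11 × 17
1734 = 2 × 3 × 17^2
204 = 2^2 × 3 × 17
LCM(1156, 748, 1734, 204) = 2^2 × 3 × 11 × 17^2 = 38148.

38148 seconds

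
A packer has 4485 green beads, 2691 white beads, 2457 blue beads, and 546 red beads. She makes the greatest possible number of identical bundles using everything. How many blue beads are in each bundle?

Number of bundles = gcd(4485, 2691, 2457, 546).
4485 = 3 × 5 × 13 × 23
2691 = 3^2 × 13 × 23
2457 = 3^3 × 7 × 13
546 = 2 × 3 × 7 × 13
gcd(4485, 2691, 2457, 546) = 3 × 13 = 39.
blue beads per bundle = 2457 / 39 = 63.

63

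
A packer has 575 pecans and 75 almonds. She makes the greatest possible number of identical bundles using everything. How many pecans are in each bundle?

23

Number of bundles = gcd(575, 75).
575 = 5^2 × 23
75 = 3 × 5^2
gcd(575, 75) = 5^2 = 25.
pecans per bundle = 575 / 25 = 23.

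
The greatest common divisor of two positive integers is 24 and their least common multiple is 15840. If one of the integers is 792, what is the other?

For two integers, gcd × lcm = product, so the other is (24 × 15840) / 792 = 380160 / 792 = 480.

480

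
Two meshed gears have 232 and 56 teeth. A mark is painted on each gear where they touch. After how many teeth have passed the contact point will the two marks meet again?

1624 teeth

They coincide at every common multiple of the periods; the first is the LCM.
232 = 2^3 × 29
56 = 2^3 × 7
LCM(232, 56) = 2^3 × 7 × 29 = 1624.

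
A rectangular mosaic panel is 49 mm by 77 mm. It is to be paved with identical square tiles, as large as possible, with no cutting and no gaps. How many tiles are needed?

77

Tile side = gcd(49, 77).
49 = 7^2
77 = 7 × 11
gcd(49, 77) = 7.
Tiles: (49/7) × (77/7) = 7 × 11 = 77.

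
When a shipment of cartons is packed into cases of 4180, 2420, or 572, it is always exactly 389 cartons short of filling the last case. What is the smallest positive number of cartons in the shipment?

Being 389 short of a full case of size k means N ≡ −389 (mod k), i.e. N + 389 is a multiple of each size.
4180 = 2^2 × 5 × 11 × 19
2420 = 2^2 × 5 × 11^2
572 = 2^2 × 11 × 13
LCM(4180, 2420, 572) = 2^2 × 5 × 11^2 × 13 × 19 = 597740.
Smallest positive N is 597740 − 389 = 597351.

597351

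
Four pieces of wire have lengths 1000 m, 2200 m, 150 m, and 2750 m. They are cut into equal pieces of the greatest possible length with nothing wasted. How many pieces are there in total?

122

Piece length = gcd(1000, 2200, 150, 2750).
1000 = 2^3 × 5^3
2200 = 2^3 × 5^2 × 11
150 = 2 × 3 × 5^2
2750 = 2 × 5^3 × 11
gcd(1000, 2200, 150, 2750) = 2 × 5^2 = 50.
Total pieces = 1000/50 + 2200/50 + 150/50 + 2750/50 = 20 + 44 + 3 + 55 = 122.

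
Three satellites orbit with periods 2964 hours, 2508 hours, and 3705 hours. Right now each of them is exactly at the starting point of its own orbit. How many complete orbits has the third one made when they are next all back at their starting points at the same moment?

44 orbits

All finish a whole number of cycles simultaneously at t = LCM of the periods.
2964 = 2^2 × 3 × 13 × 19
2508 = 2^2 × 3 × 11 × 19
3705 = 3 × 5 × 13 × 19
LCM(2964, 2508, 3705) = 2^2 × 3 × 5 × 11 × 13 × 19 = 163020.
Orbits for period 3705: 163020 / 3705 = 44.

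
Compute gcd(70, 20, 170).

10

70 = 2 × 5 × 7
20 = 2^2 × 5
170 = 2 × 5 × 17
gcd(70, 20, 170) = 2 × 5 = 10.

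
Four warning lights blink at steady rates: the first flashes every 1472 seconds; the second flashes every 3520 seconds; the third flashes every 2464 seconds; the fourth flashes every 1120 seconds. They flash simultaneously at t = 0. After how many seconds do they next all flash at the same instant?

566720 seconds

We need the least common multiple of the intervals.
1472 = 2^6 × 23
3520 = 2^6 × 5 × 11
2464 = 2^5 × 7 × 11
1120 = 2^5 × 5 × 7
LCM(1472, 3520, 2464, 1120) = 2^6 × 5 × 7 × 11 × 23 = 566720.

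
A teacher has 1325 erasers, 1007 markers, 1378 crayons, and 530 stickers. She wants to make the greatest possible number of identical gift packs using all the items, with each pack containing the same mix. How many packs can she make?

53 packs

The pack count must divide each quantity, so the greatest is gcd(1325, 1007, 1378, 530).
1325 = 5^2 × 53
1007 = 19 × 53
1378 = 2 × 13 × 53
530 = 2 × 5 × 53
gcd(1325, 1007, 1378, 530) = 53.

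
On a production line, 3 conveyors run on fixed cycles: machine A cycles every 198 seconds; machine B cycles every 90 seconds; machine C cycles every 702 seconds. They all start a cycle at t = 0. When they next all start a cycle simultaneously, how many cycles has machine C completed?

55 cycles

The first common completion time is the LCM of the periods.
198 = 2 × 3^2 × 11
90 = 2 × 3^2 × 5
702 = 2 × 3^3 × 13
LCM(198, 90, 702) = 2 × 3^3 × 5 × 11 × 13 = 38610.
Cycles for period 702: 38610 / 702 = 55.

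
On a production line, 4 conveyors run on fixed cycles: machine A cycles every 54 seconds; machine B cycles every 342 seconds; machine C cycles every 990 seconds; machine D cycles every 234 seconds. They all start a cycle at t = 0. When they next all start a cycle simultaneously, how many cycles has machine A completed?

The first common completion time is the LCM of the periods.
54 = 2 × 3^3
342 = 2 × 3^2 × 19
990 = 2 × 3^2 × 5 × 11
234 = 2 × 3^2 × 13
LCM(54, 342, 990, 234) = 2 × 3^3 × 5 × 11 × 13 × 19 = 733590.
Cycles for period 54: 733590 / 54 = 13585.

13585 cycles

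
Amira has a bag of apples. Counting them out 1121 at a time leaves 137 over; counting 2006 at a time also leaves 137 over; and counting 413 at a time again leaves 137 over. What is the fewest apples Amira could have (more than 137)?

N − 137 must be a common multiple of 1121, 2006, and 413.
1121 = 19 × 59
2006 = 2 × 17 × 59
413 = 7 × 59
LCM(1121, 2006, 413) = 2 × 7 × 17 × 19 × 59 = 266798.
Smallest N > 137 is LCM + 137 = 266798 + 137 = 266935.

266935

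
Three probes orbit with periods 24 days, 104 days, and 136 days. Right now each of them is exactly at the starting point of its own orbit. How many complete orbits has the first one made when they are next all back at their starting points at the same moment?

221 orbits

The first common completion time is the LCM of the periods.
24 = 2^3 × 3
104 = 2^3 × 13
136 = 2^3 × 17
LCM(24, 104, 136) = 2^3 × 3 × 13 × 17 = 5304.
Orbits for period 24: 5304 / 24 = 221.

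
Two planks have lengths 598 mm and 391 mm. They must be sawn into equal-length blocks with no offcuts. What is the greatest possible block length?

23 mm

By the Euclidean algorithm:
598 = 1 × 391 + 207
391 = 1 × 207 + 184
207 = 1 × 184 + 23
184 = 8 × 23 + 0
gcd(598, 391) = 23.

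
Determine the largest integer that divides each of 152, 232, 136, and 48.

8

152 = 2^3 × 19
232 = 2^3 × 29
136 = 2^3 × 17
48 = 2^4 × 3
gcd(152, 232, 136, 48) = 2^3 = 8.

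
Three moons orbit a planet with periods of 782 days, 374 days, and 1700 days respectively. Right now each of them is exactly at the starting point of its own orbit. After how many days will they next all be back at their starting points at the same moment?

430100 days

We need the least common multiple of the intervals.
782 = 2 × 17 × 23
374 = 2 × 11 × 17
1700 = 2^2 × 5^2 × 17
LCM(782, 374, 1700) = 2^2 × 5^2 × 11 × 17 × 23 = 430100.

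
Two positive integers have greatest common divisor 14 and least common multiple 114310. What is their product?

1600340

For any two positive integers, gcd × lcm = product = 14 × 114310 = 1600340.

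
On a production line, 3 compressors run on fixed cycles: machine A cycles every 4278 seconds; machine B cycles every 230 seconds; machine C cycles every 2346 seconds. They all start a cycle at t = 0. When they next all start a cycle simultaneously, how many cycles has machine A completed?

All finish a whole number of cycles simultaneously at t = LCM of the periods.
4278 = 2 × 3 × 23 × 31
230 = 2 × 5 × 23
2346 = 2 × 3 × 17 × 23
LCM(4278, 230, 2346) = 2 × 3 × 5 × 17 × 23 × 31 = 363630.
Cycles for period 4278: 363630 / 4278 = 85.

85 cycles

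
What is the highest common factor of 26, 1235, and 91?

13

26 = 2 × 13
1235 = 5 × 13 × 19
91 = 7 × 13
gcd(26, 1235, 91) = 13.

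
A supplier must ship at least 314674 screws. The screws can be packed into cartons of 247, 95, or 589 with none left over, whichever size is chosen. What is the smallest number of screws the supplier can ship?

344565

The number of screws must be a common multiple of 247, 95, and 589, so a multiple of their LCM.
247 = 13 × 19
95 = 5 × 19
589 = 19 × 31
LCM(247, 95, 589) = 5 × 13 × 19 × 31 = 38285.
Smallest multiple of 38285 that is ≥ 314674: ⌈314674/38285⌉ × 38285 = 9 × 38285 = 344565.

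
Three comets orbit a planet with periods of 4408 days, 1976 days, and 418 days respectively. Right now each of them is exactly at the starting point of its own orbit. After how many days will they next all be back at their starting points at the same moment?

We need the least common multiple of the intervals.
4408 = 2^3 × 19 × 29
1976 = 2^3 × 13 × 19
418 = 2 × 11 × 19
LCM(4408, 1976, 418) = 2^3 × 11 × 13 × 19 × 29 = 630344.

630344 days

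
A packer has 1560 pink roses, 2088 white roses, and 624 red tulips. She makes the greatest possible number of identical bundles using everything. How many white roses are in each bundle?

87

Number of bundles = gcd(1560, 2088, 624).
1560 = 2^3 × 3 × 5 × 13
2088 = 2^3 × 3^2 × 29
624 = 2^4 × 3 × 13
gcd(1560, 2088, 624) = 2^3 × 3 = 24.
white roses per bundle = 2088 / 24 = 87.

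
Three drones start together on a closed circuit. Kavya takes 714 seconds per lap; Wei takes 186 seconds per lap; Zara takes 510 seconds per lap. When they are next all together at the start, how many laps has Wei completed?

The first common completion time is the LCM of the periods.
714 = 2 × 3 × 7 × 17
186 = 2 × 3 × 31
510 = 2 × 3 × 5 × 17
LCM(714, 186, 510) = 2 × 3 × 5 × 7 × 17 × 31 = 110670.
Laps for period 186: 110670 / 186 = 595.

595 laps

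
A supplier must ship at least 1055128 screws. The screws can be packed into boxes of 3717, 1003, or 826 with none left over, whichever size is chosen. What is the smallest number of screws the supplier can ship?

The number of screws must be a common multiple of 3717, 1003, and 826, so a multiple of their LCM.
3717 = 3^2 × 7 × 59
1003 = 17 × 59
826 = 2 × 7 × 59
LCM(3717, 1003, 826) = 2 × 3^2 × 7 × 17 × 59 = 126378.
Smallest multiple of 126378 that is ≥ 1055128: ⌈1055128/126378⌉ × 126378 = 9 × 126378 = 1137402.

1137402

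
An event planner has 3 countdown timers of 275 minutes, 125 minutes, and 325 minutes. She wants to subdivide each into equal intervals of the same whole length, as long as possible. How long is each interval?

25 minutes

The interval must divide each timer length; the longest such is the gcd.
275 = 5^2 × 11
125 = 5^3
325 = 5^2 × 13
gcd(275, 125, 325) = 5^2 = 25.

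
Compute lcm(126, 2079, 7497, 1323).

494802

126 = 2 × 3^2 × 7
2079 = 3^3 × 7 × 11
7497 = 3^2 × 7^2 × 17
1323 = 3^3 × 7^2
LCM(126, 2079, 7497, 1323) = 2 × 3^3 × 7^2 × 11 × 17 = 494802.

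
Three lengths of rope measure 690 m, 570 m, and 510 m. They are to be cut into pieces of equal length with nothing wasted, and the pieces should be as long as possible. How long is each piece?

The greatest length dividing all of 690, 570, and 510 is their gcd.
690 = 2 × 3 × 5 × 23
570 = 2 × 3 × 5 × 19
510 = 2 × 3 × 5 × 17
gcd(690, 570, 510) = 2 × 3 × 5 = 30.

30 m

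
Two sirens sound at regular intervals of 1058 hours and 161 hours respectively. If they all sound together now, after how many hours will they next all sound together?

7406 hours

We need the least common multiple of the intervals.
1058 = 2 × 23^2
161 = 7 × 23
LCM(1058, 161) = 2 × 7 × 23^2 = 7406.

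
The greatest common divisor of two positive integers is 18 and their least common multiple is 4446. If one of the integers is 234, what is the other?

342

For two integers, gcd × lcm = product, so the other is (18 × 4446) / 234 = 80028 / 234 = 342.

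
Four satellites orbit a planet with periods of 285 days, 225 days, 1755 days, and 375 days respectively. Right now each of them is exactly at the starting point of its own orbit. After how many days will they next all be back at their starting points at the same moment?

833625 days

They coincide at every common multiple of the periods; the first is the LCM.
285 = 3 × 5 × 19
225 = 3^2 × 5^2
1755 = 3^3 × 5 × 13
375 = 3 × 5^3
LCM(285, 225, 1755, 375) = 3^3 × 5^3 × 13 × 19 = 833625.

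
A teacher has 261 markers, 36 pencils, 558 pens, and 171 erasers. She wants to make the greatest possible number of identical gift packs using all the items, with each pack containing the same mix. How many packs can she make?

9 packs

The pack count must divide each quantity, so the greatest is gcd(261, 36, 558, 171).
261 = 3^2 × 29
36 = 2^2 × 3^2
558 = 2 × 3^2 × 31
171 = 3^2 × 19
gcd(261, 36, 558, 171) = 3^2 = 9.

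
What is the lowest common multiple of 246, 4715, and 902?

311190

246 = 2 × 3 × 41
4715 = 5 × 23 × 41
902 = 2 × 11 × 41
LCM(246, 4715, 902) = 2 × 3 × 5 × 11 × 23 × 41 = 311190.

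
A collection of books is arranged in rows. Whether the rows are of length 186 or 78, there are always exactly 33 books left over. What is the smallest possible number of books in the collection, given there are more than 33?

2451

N − 33 must be a common multiple of 186 and 78.
186 = 2 × 3 × 31
78 = 2 × 3 × 13
LCM(186, 78) = 2 × 3 × 13 × 31 = 2418.
Smallest N > 33 is LCM + 33 = 2418 + 33 = 2451.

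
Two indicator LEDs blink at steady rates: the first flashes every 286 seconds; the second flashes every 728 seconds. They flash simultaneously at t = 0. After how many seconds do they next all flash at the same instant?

8008 seconds

We need the least common multiple of the intervals.
286 = 2 × 11 × 13
728 = 2^3 × 7 × 13
LCM(286, 728) = 2^3 × 7 × 11 × 13 = 8008.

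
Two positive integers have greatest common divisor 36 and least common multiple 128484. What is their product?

For any two positive integers, gcd × lcm = product = 36 × 128484 = 4625424.

4625424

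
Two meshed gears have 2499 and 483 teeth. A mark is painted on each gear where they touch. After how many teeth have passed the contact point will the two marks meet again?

57477 teeth

We need the least common multiple of the intervals.
2499 = 3 × 7^2 × 17
483 = 3 × 7 × 23
LCM(2499, 483) = 3 × 7^2 × 17 × 23 = 57477.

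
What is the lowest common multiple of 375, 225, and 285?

375 = 3 × 5^3
225 = 3^2 × 5^2
285 = 3 × 5 × 19
LCM(375, 225, 285) = 3^2 × 5^3 × 19 = 21375.

21375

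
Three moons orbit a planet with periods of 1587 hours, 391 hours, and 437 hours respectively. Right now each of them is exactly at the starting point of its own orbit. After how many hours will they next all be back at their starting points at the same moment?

512601 hours

They coincide at every common multiple of the periods; the first is the LCM.
1587 = 3 × 23^2
391 = 17 × 23
437 = 19 × 23
LCM(1587, 391, 437) = 3 × 17 × 19 × 23^2 = 512601.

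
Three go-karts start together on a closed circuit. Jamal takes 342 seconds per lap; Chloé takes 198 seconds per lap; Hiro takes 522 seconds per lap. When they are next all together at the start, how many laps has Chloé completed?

They are all back at their starting positions together after one LCM of the periods.
342 = 2 × 3^2 × 19
198 = 2 × 3^2 × 11
522 = 2 × 3^2 × 29
LCM(342, 198, 522) = 2 × 3^2 × 11 × 19 × 29 = 109098.
Laps for period 198: 109098 / 198 = 551.

551 laps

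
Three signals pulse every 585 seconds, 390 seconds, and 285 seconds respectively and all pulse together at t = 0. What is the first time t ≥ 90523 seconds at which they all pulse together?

111150 seconds

Joint pulses occur at multiples of LCM(585, 390, 285).
585 = 3^2 × 5 × 13
390 = 2 × 3 × 5 × 13
285 = 3 × 5 × 19
LCM(585, 390, 285) = 2 × 3^2 × 5 × 13 × 19 = 22230.
Smallest multiple of 22230 that is ≥ 90523: ⌈90523/22230⌉ × 22230 = 5 × 22230 = 111150.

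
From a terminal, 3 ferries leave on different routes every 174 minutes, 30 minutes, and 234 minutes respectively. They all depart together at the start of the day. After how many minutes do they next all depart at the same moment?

33930 minutes

They coincide at every common multiple of the periods; the first is the LCM.
174 = 2 × 3 × 29
30 = 2 × 3 × 5
234 = 2 × 3^2 × 13
LCM(174, 30, 234) = 2 × 3^2 × 5 × 13 × 29 = 33930.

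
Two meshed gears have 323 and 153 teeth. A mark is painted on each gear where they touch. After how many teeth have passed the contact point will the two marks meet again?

We need the least common multiple of the intervals.
323 = 17 × 19
153 = 3^2 × 17
LCM(323, 153) = 3^2 × 17 × 19 = 2907.

2907 teeth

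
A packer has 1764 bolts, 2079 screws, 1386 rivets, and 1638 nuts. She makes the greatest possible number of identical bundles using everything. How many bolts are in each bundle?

28

Number of bundles = gcd(1764, 2079, 1386, 1638).
1764 = 2^2 × 3^2 × 7^2
2079 = 3^3 × 7 × 11
1386 = 2 × 3^2 × 7 × 11
1638 = 2 × 3^2 × 7 × 13
gcd(1764, 2079, 1386, 1638) = 3^2 × 7 = 63.
bolts per bundle = 1764 / 63 = 28.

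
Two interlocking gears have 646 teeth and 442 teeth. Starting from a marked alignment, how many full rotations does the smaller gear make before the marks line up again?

They are all back at their starting positions together after one LCM of the periods.
646 = 2 × 17 × 19
442 = 2 × 13 × 17
LCM(646, 442) = 2 × 13 × 17 × 19 = 8398.
Rotations for period 442: 8398 / 442 = 19.

19 rotations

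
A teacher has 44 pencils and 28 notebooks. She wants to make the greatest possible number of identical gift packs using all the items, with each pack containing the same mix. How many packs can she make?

4 packs

The pack count must divide each quantity, so the greatest is gcd(44, 28).
44 = 2^2 × 11
28 = 2^2 × 7
gcd(44, 28) = 2^2 = 4.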